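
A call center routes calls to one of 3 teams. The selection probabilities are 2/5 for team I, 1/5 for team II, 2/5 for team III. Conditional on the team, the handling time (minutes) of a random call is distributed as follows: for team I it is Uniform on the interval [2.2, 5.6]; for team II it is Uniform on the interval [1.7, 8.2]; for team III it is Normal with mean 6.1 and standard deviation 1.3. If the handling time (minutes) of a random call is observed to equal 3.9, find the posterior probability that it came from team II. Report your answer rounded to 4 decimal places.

0.1731

Likelihoods f(3.9 | ·): I: 0.294118; II: 0.153846; III: 0.0732955.
Posterior ∝ prior × likelihood. Numerator for II: 0.2·0.153846 = 0.0307692.
Normalizing constant: 0.4·0.294118 + 0.2·0.153846 + 0.4·0.0732955 = 0.177735.
P(II | observation) = 0.0307692 / 0.177735 = 0.173119.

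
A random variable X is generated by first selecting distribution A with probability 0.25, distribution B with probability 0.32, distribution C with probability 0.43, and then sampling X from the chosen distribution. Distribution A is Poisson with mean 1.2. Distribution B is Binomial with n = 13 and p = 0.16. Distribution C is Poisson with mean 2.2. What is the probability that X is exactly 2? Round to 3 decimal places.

0.263

Conditional on each component, P(X = 2): A: 0.21686; B: 0.293364; C: 0.268144.
By total probability, P(X = 2) = 0.25·0.21686 + 0.32·0.293364 + 0.43·0.268144 = 0.263393.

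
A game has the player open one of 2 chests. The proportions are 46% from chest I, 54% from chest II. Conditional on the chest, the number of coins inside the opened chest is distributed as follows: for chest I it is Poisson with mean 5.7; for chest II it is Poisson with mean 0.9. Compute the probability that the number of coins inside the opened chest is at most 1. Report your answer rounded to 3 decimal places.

0.427

Conditional on each chest, P(X ≤ 1): I: 0.022418; II: 0.772482.
By total probability, P(X ≤ 1) = 0.46·0.022418 + 0.54·0.772482 = 0.427453.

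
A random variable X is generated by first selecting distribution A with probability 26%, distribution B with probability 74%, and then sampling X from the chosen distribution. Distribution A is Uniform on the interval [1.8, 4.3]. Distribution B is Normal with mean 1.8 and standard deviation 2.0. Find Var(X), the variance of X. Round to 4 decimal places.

Per component, A: μ=3.05, E[X²]=9.82333; B: μ=1.8, E[X²]=7.24.
E[X] = 0.26·3.05 + 0.74·1.8 = 2.125.
E[X²] = 0.26·9.82333 + 0.74·7.24 = 7.91167.
Var(X) = E[X²] − (E[X])² = 7.91167 − 4.51562 = 3.39604.

3.3960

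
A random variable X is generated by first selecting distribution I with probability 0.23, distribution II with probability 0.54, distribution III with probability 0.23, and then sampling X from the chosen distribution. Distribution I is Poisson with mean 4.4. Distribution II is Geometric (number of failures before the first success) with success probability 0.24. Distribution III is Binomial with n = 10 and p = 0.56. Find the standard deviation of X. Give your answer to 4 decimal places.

3.1152

Per component, I: μ=4.4, E[X²]=23.76; II: μ=3.16667, E[X²]=23.2222; III: μ=5.6, E[X²]=33.824.
E[X] = 0.23·4.4 + 0.54·3.16667 + 0.23·5.6 = 4.01.
E[X²] = 0.23·23.76 + 0.54·23.2222 + 0.23·33.824 = 25.7843.
Var(X) = E[X²] − (E[X])² = 25.7843 − 16.0801 = 9.70422.
SD(X) = √9.70422 = 3.11516.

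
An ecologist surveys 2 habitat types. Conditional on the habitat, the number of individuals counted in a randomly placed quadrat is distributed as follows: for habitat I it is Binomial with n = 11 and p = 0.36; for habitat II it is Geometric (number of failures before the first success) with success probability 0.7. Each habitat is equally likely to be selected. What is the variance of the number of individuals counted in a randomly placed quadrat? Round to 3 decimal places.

4.691

Per component, I: μ=3.96, E[X²]=18.216; II: μ=0.428571, E[X²]=0.795918.
E[X] = 0.5·3.96 + 0.5·0.428571 = 2.19429.
E[X²] = 0.5·18.216 + 0.5·0.795918 = 9.50596.
Var(X) = E[X²] − (E[X])² = 9.50596 − 4.81489 = 4.69107.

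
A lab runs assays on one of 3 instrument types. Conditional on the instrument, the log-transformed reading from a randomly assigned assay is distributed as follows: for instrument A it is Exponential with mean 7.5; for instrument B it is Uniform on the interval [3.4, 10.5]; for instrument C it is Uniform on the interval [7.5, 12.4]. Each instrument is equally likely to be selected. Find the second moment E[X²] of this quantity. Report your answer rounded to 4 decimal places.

88.6689

For each component E[X²] = Var + (mean)², giving A: 112.5; B: 52.5033; C: 101.003.
Overall E[X²] = 0.333333·112.5 + 0.333333·52.5033 + 0.333333·101.003 = 88.6689.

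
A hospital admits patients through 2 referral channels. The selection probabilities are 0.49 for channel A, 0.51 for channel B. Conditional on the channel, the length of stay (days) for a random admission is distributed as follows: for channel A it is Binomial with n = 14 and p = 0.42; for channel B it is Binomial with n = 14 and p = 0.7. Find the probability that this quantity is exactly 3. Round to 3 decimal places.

0.033

Conditional on each channel, P(X = 3): A: 0.0673841; B: 0.000221172.
By total probability, P(X = 3) = 0.49·0.0673841 + 0.51·0.000221172 = 0.033131.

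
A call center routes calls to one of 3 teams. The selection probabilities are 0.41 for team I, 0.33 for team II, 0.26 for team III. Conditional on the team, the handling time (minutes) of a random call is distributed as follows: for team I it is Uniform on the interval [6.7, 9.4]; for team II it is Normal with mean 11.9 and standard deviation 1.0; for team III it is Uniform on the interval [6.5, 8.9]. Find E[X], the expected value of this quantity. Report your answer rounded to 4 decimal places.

9.2295

Component means — I: 8.05; II: 11.9; III: 7.7.
E[X] = 0.41·8.05 + 0.33·11.9 + 0.26·7.7 = 9.2295.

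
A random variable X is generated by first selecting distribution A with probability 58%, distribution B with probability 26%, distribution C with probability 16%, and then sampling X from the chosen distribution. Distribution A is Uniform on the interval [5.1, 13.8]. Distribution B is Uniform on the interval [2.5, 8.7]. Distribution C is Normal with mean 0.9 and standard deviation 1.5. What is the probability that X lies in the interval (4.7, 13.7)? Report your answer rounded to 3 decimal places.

Conditional on each component, P(4.7 < X < 13.7): A: 0.988506; B: 0.645161; C: 0.00564917.
By total probability, P(4.7 < X < 13.7) = 0.58·0.988506 + 0.26·0.645161 + 0.16·0.00564917 = 0.741979.

0.742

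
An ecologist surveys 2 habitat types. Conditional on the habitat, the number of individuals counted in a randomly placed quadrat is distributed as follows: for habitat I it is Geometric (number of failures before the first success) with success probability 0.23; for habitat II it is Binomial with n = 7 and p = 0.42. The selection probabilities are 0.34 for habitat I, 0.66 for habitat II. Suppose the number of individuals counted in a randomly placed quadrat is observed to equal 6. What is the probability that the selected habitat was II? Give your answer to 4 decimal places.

0.4744

Likelihoods P(X=6 | ·): I: 0.0479371; II: 0.0222855.
Posterior ∝ prior × likelihood. Numerator for II: 0.66·0.0222855 = 0.0147084.
Normalizing constant: 0.34·0.0479371 + 0.66·0.0222855 = 0.031007.
P(II | observation) = 0.0147084 / 0.031007 = 0.474357.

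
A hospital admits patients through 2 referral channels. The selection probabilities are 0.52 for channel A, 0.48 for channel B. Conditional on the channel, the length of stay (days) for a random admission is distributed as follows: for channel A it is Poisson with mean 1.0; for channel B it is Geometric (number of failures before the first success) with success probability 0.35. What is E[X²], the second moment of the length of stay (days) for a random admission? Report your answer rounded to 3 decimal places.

For each component E[X²] = Var + (mean)², giving A: 2; B: 8.7551.
Overall E[X²] = 0.52·2 + 0.48·8.7551 = 5.24245.

5.242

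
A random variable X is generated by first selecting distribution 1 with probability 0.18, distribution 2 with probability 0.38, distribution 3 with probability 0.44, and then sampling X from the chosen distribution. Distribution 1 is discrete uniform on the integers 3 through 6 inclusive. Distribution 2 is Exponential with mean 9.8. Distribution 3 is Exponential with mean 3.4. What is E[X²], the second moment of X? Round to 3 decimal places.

For each component E[X²] = Var + (mean)², giving 1: 21.5; 2: 192.08; 3: 23.12.
Overall E[X²] = 0.18·21.5 + 0.38·192.08 + 0.44·23.12 = 87.0332.

87.033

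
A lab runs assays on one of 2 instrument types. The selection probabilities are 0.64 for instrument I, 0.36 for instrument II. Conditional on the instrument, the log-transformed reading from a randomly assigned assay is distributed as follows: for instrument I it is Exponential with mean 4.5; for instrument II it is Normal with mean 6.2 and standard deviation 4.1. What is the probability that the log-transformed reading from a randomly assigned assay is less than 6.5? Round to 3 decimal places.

0.680

Conditional on each instrument, P(X < 6.5): I: 0.764123; II: 0.529165.
By total probability, P(X < 6.5) = 0.64·0.764123 + 0.36·0.529165 = 0.679538.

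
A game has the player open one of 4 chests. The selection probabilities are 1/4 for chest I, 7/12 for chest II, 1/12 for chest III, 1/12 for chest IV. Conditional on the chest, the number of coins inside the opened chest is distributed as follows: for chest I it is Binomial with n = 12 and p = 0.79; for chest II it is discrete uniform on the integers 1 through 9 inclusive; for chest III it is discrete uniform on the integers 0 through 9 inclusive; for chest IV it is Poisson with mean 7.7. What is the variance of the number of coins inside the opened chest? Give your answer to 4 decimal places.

Per component, I: μ=9.48, E[X²]=91.8612; II: μ=5, E[X²]=31.6667; III: μ=4.5, E[X²]=28.5; IV: μ=7.7, E[X²]=66.99.
E[X] = 0.25·9.48 + 0.583333·5 + 0.0833333·4.5 + 0.0833333·7.7 = 6.30333.
E[X²] = 0.25·91.8612 + 0.583333·31.6667 + 0.0833333·28.5 + 0.0833333·66.99 = 49.395.
Var(X) = E[X²] − (E[X])² = 49.395 − 39.732 = 9.66301.

9.6630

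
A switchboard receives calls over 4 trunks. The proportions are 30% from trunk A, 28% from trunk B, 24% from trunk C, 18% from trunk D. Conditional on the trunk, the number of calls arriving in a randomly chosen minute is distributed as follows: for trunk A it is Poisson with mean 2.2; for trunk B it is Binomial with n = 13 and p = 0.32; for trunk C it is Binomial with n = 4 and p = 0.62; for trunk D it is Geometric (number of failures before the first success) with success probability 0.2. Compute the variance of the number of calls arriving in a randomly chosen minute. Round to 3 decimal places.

6.072

Per component, A: μ=2.2, E[X²]=7.04; B: μ=4.16, E[X²]=20.1344; C: μ=2.48, E[X²]=7.0928; D: μ=4, E[X²]=36.
E[X] = 0.3·2.2 + 0.28·4.16 + 0.24·2.48 + 0.18·4 = 3.14.
E[X²] = 0.3·7.04 + 0.28·20.1344 + 0.24·7.0928 + 0.18·36 = 15.9319.
Var(X) = E[X²] − (E[X])² = 15.9319 − 9.8596 = 6.0723.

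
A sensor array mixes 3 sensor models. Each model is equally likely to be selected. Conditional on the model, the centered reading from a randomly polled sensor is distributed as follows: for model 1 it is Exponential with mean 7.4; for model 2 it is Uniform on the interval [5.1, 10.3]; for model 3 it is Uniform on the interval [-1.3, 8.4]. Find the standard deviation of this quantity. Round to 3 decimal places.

5.019

Per component, 1: μ=7.4, E[X²]=109.52; 2: μ=7.7, E[X²]=61.5433; 3: μ=3.55, E[X²]=20.4433.
E[X] = 0.333333·7.4 + 0.333333·7.7 + 0.333333·3.55 = 6.21667.
E[X²] = 0.333333·109.52 + 0.333333·61.5433 + 0.333333·20.4433 = 63.8356.
Var(X) = E[X²] − (E[X])² = 63.8356 − 38.6469 = 25.1886.
SD(X) = √25.1886 = 5.01883.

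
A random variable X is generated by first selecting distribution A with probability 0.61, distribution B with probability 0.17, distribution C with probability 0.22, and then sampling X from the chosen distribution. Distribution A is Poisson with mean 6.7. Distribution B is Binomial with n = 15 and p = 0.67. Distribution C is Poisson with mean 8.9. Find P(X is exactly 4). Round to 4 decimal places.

Conditional on each component, P(X = 4): A: 0.103351; B: 0.00139023; C: 0.0356556.
By total probability, P(X = 4) = 0.61·0.103351 + 0.17·0.00139023 + 0.22·0.0356556 = 0.0711247.

0.0711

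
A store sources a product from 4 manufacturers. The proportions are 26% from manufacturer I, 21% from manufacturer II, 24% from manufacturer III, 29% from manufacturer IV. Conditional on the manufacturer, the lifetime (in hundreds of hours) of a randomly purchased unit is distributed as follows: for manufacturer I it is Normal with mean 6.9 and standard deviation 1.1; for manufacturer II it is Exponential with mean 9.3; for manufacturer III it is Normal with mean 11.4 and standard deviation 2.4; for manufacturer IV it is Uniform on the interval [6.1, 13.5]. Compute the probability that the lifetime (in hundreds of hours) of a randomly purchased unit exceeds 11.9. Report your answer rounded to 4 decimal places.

0.2213

Conditional on each manufacturer, P(X > 11.9): I: 2.74084e-06; II: 0.278157; III: 0.417484; IV: 0.216216.
By total probability, P(X > 11.9) = 0.26·2.74084e-06 + 0.21·0.278157 + 0.24·0.417484 + 0.29·0.216216 = 0.221313.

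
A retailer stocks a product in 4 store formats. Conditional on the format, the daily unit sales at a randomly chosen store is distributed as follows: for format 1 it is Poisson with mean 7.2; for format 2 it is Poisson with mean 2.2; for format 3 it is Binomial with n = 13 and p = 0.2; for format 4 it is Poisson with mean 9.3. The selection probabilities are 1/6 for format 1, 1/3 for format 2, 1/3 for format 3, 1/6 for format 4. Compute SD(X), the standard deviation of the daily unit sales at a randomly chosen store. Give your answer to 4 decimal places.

3.4894

Per component, 1: μ=7.2, E[X²]=59.04; 2: μ=2.2, E[X²]=7.04; 3: μ=2.6, E[X²]=8.84; 4: μ=9.3, E[X²]=95.79.
E[X] = 0.166667·7.2 + 0.333333·2.2 + 0.333333·2.6 + 0.166667·9.3 = 4.35.
E[X²] = 0.166667·59.04 + 0.333333·7.04 + 0.333333·8.84 + 0.166667·95.79 = 31.0983.
Var(X) = E[X²] − (E[X])² = 31.0983 − 18.9225 = 12.1758.
SD(X) = √12.1758 = 3.48939.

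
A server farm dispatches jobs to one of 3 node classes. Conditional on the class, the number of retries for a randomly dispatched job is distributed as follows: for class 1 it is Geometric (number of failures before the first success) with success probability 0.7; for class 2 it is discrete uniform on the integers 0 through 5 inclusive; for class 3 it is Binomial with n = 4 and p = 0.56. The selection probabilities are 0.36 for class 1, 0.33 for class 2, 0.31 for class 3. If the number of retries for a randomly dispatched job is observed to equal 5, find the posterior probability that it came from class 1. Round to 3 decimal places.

Likelihoods P(X=5 | ·): 1: 0.001701; 2: 0.166667; 3: 0.
Posterior ∝ prior × likelihood. Numerator for 1: 0.36·0.001701 = 0.00061236.
Normalizing constant: 0.36·0.001701 + 0.33·0.166667 + 0.31·0 = 0.0556124.
P(1 | observation) = 0.00061236 / 0.0556124 = 0.0110112.

0.011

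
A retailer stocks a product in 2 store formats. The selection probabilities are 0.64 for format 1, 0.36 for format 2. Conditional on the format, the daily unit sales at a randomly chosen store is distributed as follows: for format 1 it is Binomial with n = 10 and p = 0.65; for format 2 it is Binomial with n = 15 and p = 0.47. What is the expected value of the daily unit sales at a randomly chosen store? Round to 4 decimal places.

6.6980

Component means — 1: 6.5; 2: 7.05.
E[X] = 0.64·6.5 + 0.36·7.05 = 6.698.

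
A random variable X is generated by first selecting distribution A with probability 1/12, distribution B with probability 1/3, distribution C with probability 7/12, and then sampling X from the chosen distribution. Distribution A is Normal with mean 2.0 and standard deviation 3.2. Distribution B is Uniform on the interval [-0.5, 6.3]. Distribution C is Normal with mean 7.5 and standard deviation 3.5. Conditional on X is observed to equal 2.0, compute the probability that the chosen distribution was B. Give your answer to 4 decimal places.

0.6225

Likelihoods f(2.0 | ·): A: 0.124669; B: 0.147059; C: 0.0331605.
Posterior ∝ prior × likelihood. Numerator for B: 0.333333·0.147059 = 0.0490196.
Normalizing constant: 0.0833333·0.124669 + 0.333333·0.147059 + 0.583333·0.0331605 = 0.0787524.
P(B | observation) = 0.0490196 / 0.0787524 = 0.622453.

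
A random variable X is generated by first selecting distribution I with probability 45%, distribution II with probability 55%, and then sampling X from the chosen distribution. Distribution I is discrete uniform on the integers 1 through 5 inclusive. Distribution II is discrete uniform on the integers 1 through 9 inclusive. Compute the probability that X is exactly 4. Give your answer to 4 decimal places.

0.1511

Conditional on each component, P(X = 4): I: 0.2; II: 0.111111.
By total probability, P(X = 4) = 0.45·0.2 + 0.55·0.111111 = 0.151111.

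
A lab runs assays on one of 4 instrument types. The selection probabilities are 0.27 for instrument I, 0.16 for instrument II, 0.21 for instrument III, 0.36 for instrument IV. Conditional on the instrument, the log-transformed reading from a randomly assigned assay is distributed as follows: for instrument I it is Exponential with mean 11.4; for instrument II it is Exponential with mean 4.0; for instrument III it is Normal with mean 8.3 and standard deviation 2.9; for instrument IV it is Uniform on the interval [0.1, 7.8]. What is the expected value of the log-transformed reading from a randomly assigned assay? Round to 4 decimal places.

Component means — I: 11.4; II: 4; III: 8.3; IV: 3.95.
E[X] = 0.27·11.4 + 0.16·4 + 0.21·8.3 + 0.36·3.95 = 6.883.

6.8830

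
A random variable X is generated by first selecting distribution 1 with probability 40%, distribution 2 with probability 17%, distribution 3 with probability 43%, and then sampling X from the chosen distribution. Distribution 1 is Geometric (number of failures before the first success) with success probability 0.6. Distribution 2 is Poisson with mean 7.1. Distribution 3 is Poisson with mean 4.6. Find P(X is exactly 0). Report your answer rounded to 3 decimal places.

0.244

Conditional on each component, P(X = 0): 1: 0.6; 2: 0.000825105; 3: 0.0100518.
By total probability, P(X = 0) = 0.4·0.6 + 0.17·0.000825105 + 0.43·0.0100518 = 0.244463.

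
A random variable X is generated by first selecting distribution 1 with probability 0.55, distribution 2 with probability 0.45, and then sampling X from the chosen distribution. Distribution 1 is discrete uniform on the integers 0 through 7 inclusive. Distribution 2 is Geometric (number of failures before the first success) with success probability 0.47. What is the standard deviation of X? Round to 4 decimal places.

2.3152

Per component, 1: μ=3.5, E[X²]=17.5; 2: μ=1.12766, E[X²]=3.67089.
E[X] = 0.55·3.5 + 0.45·1.12766 = 2.43245.
E[X²] = 0.55·17.5 + 0.45·3.67089 = 11.2769.
Var(X) = E[X²] − (E[X])² = 11.2769 − 5.9168 = 5.3601.
SD(X) = √5.3601 = 2.31519.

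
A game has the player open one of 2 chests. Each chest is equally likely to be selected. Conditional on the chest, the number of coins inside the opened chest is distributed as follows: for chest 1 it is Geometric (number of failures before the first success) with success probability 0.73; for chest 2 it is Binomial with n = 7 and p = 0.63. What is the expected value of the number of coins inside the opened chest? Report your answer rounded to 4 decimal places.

2.3899

Component means — 1: 0.369863; 2: 4.41.
E[X] = 0.5·0.369863 + 0.5·4.41 = 2.38993.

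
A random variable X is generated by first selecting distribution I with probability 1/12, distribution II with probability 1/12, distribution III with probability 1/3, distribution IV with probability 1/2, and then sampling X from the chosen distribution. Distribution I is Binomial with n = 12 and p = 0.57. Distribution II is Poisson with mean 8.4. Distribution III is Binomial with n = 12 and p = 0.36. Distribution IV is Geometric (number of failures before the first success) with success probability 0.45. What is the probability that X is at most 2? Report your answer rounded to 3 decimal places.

Conditional on each component, P(X ≤ 2): I: 0.00530983; II: 0.0100471; III: 0.135215; IV: 0.833625.
By total probability, P(X ≤ 2) = 0.0833333·0.00530983 + 0.0833333·0.0100471 + 0.333333·0.135215 + 0.5·0.833625 = 0.463164.

0.463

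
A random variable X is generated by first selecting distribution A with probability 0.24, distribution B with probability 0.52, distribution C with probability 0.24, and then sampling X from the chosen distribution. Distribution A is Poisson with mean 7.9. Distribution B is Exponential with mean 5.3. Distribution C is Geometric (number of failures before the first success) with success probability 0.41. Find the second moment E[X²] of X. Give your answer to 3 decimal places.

For each component E[X²] = Var + (mean)², giving A: 70.31; B: 56.18; C: 5.58061.
Overall E[X²] = 0.24·70.31 + 0.52·56.18 + 0.24·5.58061 = 47.4273.

47.427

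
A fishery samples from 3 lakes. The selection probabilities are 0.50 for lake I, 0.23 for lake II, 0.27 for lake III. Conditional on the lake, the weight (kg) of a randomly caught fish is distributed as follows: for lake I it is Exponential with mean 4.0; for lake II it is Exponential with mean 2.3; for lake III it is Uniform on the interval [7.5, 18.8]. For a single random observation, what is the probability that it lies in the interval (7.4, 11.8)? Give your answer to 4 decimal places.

0.1630

Conditional on each lake, P(7.4 < X < 11.8): I: 0.104897; II: 0.0341454; III: 0.380531.
By total probability, P(7.4 < X < 11.8) = 0.5·0.104897 + 0.23·0.0341454 + 0.27·0.380531 = 0.163046.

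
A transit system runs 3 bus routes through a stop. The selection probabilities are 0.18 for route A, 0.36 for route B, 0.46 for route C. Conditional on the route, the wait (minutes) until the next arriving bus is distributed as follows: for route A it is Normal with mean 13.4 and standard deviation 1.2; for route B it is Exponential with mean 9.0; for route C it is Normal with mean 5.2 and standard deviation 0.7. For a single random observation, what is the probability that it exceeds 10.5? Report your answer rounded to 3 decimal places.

Conditional on each route, P(X > 10.5): A: 0.992168; B: 0.311403; C: 1.84297e-14.
By total probability, P(X > 10.5) = 0.18·0.992168 + 0.36·0.311403 + 0.46·1.84297e-14 = 0.290695.

0.291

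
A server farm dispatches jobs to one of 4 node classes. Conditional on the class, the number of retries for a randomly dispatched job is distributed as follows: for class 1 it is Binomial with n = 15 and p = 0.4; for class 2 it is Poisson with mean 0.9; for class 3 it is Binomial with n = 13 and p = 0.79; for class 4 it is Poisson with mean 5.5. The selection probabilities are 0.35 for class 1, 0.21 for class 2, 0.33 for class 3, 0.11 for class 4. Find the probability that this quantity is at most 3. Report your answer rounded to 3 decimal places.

Conditional on each class, P(X ≤ 3): 1: 0.0905019; 2: 0.986541; 3: 2.53024e-05; 4: 0.201699.
By total probability, P(X ≤ 3) = 0.35·0.0905019 + 0.21·0.986541 + 0.33·2.53024e-05 + 0.11·0.201699 = 0.261045.

0.261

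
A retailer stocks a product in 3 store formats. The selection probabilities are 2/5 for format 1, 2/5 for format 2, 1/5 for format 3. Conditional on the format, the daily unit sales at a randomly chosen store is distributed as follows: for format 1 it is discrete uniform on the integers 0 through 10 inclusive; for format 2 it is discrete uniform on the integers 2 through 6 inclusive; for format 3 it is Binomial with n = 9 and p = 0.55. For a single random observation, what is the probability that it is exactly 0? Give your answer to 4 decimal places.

Conditional on each format, P(X = 0): 1: 0.0909091; 2: 0; 3: 0.000756681.
By total probability, P(X = 0) = 0.4·0.0909091 + 0.4·0 + 0.2·0.000756681 = 0.036515.

0.0365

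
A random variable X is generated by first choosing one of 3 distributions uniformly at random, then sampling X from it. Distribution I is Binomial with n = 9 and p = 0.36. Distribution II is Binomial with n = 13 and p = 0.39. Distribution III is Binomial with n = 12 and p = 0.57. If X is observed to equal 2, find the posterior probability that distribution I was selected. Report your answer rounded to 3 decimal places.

0.785

Likelihoods P(X=2 | ·): I: 0.205195; II: 0.051624; III: 0.00463424.
Posterior ∝ prior × likelihood. Numerator for I: 0.333333·0.205195 = 0.0683984.
Normalizing constant: 0.333333·0.205195 + 0.333333·0.051624 + 0.333333·0.00463424 = 0.0871512.
P(I | observation) = 0.0683984 / 0.0871512 = 0.784825.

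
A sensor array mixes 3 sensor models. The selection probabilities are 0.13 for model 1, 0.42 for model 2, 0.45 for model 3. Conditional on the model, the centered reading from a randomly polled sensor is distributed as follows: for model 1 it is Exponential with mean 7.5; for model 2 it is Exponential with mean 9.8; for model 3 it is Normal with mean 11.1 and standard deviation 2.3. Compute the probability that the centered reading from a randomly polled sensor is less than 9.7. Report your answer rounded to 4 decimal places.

0.4804

Conditional on each model, P(X < 9.7): 1: 0.725645; 2: 0.628347; 3: 0.271363.
By total probability, P(X < 9.7) = 0.13·0.725645 + 0.42·0.628347 + 0.45·0.271363 = 0.480353.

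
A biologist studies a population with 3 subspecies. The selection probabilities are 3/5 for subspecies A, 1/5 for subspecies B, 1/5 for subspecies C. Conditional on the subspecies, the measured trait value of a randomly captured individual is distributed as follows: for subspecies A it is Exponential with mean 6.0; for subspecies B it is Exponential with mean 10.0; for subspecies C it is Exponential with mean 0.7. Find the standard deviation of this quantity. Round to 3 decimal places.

Per component, A: μ=6, E[X²]=72; B: μ=10, E[X²]=200; C: μ=0.7, E[X²]=0.98.
E[X] = 0.6·6 + 0.2·10 + 0.2·0.7 = 5.74.
E[X²] = 0.6·72 + 0.2·200 + 0.2·0.98 = 83.396.
Var(X) = E[X²] − (E[X])² = 83.396 − 32.9476 = 50.4484.
SD(X) = √50.4484 = 7.1027.

7.103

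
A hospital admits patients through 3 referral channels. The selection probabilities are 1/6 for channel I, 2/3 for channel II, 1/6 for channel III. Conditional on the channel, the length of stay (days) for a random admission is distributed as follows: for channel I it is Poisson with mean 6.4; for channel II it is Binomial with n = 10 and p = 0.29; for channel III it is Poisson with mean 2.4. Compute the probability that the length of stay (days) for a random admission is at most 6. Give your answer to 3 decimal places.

0.916

Conditional on each channel, P(X ≤ 6): I: 0.542329; II: 0.991349; III: 0.988406.
By total probability, P(X ≤ 6) = 0.166667·0.542329 + 0.666667·0.991349 + 0.166667·0.988406 = 0.916022.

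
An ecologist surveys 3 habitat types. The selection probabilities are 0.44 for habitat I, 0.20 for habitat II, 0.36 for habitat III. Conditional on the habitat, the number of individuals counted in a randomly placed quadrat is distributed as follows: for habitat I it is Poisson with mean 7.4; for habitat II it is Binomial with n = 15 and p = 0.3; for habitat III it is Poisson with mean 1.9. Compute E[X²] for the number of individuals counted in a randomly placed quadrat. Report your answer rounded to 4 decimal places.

For each component E[X²] = Var + (mean)², giving I: 62.16; II: 23.4; III: 5.51.
Overall E[X²] = 0.44·62.16 + 0.2·23.4 + 0.36·5.51 = 34.014.

34.0140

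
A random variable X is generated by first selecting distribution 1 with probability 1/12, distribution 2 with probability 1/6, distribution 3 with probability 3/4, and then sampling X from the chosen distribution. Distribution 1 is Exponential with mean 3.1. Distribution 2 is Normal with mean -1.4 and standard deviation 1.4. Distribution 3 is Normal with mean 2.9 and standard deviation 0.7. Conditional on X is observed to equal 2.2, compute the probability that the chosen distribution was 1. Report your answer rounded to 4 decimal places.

0.0482

Likelihoods f(2.2 | ·): 1: 0.158646; 2: 0.010446; 3: 0.345672.
Posterior ∝ prior × likelihood. Numerator for 1: 0.0833333·0.158646 = 0.0132205.
Normalizing constant: 0.0833333·0.158646 + 0.166667·0.010446 + 0.75·0.345672 = 0.274216.
P(1 | observation) = 0.0132205 / 0.274216 = 0.048212.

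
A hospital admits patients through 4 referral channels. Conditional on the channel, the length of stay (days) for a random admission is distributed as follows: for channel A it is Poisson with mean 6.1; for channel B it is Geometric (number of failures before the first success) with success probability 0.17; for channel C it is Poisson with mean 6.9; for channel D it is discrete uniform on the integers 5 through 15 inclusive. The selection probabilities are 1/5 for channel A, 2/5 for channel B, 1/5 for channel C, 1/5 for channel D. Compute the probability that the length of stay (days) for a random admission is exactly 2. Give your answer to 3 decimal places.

Conditional on each channel, P(X = 2): A: 0.0417286; B: 0.117113; C: 0.0239903; D: 0.
By total probability, P(X = 2) = 0.2·0.0417286 + 0.4·0.117113 + 0.2·0.0239903 + 0.2·0 = 0.059989.

0.060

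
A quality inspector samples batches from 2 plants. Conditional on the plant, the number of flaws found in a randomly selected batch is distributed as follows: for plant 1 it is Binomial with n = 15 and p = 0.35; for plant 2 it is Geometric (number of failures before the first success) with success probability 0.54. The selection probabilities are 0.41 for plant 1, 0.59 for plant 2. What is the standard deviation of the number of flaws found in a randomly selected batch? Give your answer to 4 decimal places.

Per component, 1: μ=5.25, E[X²]=30.975; 2: μ=0.851852, E[X²]=2.30316.
E[X] = 0.41·5.25 + 0.59·0.851852 = 2.65509.
E[X²] = 0.41·30.975 + 0.59·2.30316 = 14.0586.
Var(X) = E[X²] − (E[X])² = 14.0586 − 7.04952 = 7.00909.
SD(X) = √7.00909 = 2.64747.

2.6475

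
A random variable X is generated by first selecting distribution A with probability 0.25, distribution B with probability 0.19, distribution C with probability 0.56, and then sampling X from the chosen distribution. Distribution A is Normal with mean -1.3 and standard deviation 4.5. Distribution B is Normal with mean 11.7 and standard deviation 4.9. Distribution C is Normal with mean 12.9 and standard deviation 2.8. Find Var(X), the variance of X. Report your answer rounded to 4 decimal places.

Per component, A: μ=-1.3, E[X²]=21.94; B: μ=11.7, E[X²]=160.9; C: μ=12.9, E[X²]=174.25.
E[X] = 0.25·-1.3 + 0.19·11.7 + 0.56·12.9 = 9.122.
E[X²] = 0.25·21.94 + 0.19·160.9 + 0.56·174.25 = 133.636.
Var(X) = E[X²] − (E[X])² = 133.636 − 83.2109 = 50.4251.

50.4251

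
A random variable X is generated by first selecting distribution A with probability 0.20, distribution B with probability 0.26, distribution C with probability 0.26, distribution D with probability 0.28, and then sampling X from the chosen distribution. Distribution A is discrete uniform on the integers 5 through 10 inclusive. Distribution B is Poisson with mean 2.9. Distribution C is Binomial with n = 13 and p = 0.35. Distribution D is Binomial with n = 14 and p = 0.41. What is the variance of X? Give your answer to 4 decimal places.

5.6552

Per component, A: μ=7.5, E[X²]=59.1667; B: μ=2.9, E[X²]=11.31; C: μ=4.55, E[X²]=23.66; D: μ=5.74, E[X²]=36.3342.
E[X] = 0.2·7.5 + 0.26·2.9 + 0.26·4.55 + 0.28·5.74 = 5.0442.
E[X²] = 0.2·59.1667 + 0.26·11.31 + 0.26·23.66 + 0.28·36.3342 = 31.0991.
Var(X) = E[X²] − (E[X])² = 31.0991 − 25.444 = 5.65516.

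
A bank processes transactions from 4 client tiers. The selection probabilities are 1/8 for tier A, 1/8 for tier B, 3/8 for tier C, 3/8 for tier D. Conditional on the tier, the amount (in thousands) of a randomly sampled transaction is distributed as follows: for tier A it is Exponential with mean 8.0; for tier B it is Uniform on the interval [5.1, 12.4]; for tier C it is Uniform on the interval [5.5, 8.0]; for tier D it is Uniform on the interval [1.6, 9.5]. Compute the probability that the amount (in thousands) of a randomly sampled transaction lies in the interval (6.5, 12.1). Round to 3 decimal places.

0.491

Conditional on each tier, P(6.5 < X < 12.1): A: 0.223389; B: 0.767123; C: 0.6; D: 0.379747.
By total probability, P(6.5 < X < 12.1) = 0.125·0.223389 + 0.125·0.767123 + 0.375·0.6 + 0.375·0.379747 = 0.491219.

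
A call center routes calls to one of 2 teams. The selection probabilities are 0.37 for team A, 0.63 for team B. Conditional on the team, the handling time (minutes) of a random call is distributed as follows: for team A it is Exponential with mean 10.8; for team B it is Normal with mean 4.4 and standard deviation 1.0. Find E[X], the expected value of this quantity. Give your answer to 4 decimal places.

Component means — A: 10.8; B: 4.4.
E[X] = 0.37·10.8 + 0.63·4.4 = 6.768.

6.7680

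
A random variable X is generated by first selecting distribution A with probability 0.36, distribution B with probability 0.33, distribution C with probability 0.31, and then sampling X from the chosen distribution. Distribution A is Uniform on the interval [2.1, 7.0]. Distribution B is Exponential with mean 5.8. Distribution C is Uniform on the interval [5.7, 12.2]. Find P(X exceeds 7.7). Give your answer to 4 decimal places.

0.3021

Conditional on each component, P(X > 7.7): A: 0; B: 0.265116; C: 0.692308.
By total probability, P(X > 7.7) = 0.36·0 + 0.33·0.265116 + 0.31·0.692308 = 0.302104.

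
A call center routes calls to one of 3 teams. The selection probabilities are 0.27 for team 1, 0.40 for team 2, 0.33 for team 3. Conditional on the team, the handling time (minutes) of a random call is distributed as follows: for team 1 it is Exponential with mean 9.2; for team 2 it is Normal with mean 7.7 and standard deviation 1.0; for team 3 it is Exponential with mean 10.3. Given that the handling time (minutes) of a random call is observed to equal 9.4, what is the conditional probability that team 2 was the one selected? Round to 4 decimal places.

0.6162

Likelihoods f(9.4 | ·): 1: 0.039127; 2: 0.0940491; 3: 0.0389777.
Posterior ∝ prior × likelihood. Numerator for 2: 0.4·0.0940491 = 0.0376196.
Normalizing constant: 0.27·0.039127 + 0.4·0.0940491 + 0.33·0.0389777 = 0.0610466.
P(2 | observation) = 0.0376196 / 0.0610466 = 0.616245.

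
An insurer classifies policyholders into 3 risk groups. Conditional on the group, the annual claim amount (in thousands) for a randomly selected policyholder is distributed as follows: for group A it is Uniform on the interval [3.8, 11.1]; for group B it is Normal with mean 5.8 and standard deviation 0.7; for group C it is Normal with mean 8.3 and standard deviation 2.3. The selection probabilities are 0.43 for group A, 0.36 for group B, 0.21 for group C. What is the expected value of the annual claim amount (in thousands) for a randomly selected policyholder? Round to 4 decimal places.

Component means — A: 7.45; B: 5.8; C: 8.3.
E[X] = 0.43·7.45 + 0.36·5.8 + 0.21·8.3 = 7.0345.

7.0345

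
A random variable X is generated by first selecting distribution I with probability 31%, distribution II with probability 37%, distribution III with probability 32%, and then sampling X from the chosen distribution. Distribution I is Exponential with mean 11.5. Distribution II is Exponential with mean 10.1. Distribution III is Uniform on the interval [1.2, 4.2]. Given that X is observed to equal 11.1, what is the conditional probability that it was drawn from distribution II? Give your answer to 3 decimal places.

0.543

Likelihoods f(11.1 | ·): I: 0.0331218; II: 0.0329902; III: 0.
Posterior ∝ prior × likelihood. Numerator for II: 0.37·0.0329902 = 0.0122064.
Normalizing constant: 0.31·0.0331218 + 0.37·0.0329902 + 0.32·0 = 0.0224741.
P(II | observation) = 0.0122064 / 0.0224741 = 0.54313.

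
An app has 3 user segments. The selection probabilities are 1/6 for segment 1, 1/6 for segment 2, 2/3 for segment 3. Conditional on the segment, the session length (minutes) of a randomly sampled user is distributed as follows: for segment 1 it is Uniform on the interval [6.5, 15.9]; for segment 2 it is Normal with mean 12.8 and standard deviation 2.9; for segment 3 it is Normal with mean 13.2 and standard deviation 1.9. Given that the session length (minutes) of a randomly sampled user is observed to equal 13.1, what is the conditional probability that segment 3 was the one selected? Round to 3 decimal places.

Likelihoods f(13.1 | ·): 1: 0.106383; 2: 0.136832; 3: 0.209679.
Posterior ∝ prior × likelihood. Numerator for 3: 0.666667·0.209679 = 0.139786.
Normalizing constant: 0.166667·0.106383 + 0.166667·0.136832 + 0.666667·0.209679 = 0.180322.
P(3 | observation) = 0.139786 / 0.180322 = 0.775203.

0.775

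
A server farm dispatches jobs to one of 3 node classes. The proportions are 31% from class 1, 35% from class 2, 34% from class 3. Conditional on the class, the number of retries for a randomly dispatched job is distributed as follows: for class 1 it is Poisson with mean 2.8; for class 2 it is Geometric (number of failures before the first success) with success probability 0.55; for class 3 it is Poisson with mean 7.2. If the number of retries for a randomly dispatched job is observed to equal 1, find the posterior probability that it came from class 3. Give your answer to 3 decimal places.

0.013

Likelihoods P(X=1 | ·): 1: 0.170268; 2: 0.2475; 3: 0.00537542.
Posterior ∝ prior × likelihood. Numerator for 3: 0.34·0.00537542 = 0.00182764.
Normalizing constant: 0.31·0.170268 + 0.35·0.2475 + 0.34·0.00537542 = 0.141236.
P(3 | observation) = 0.00182764 / 0.141236 = 0.0129404.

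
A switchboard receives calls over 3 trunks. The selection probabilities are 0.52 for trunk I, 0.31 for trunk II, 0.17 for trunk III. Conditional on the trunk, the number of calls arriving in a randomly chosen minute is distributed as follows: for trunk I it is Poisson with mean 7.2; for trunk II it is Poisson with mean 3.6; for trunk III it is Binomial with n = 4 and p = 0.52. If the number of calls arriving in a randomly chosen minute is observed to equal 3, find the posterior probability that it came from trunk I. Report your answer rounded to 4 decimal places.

Likelihoods P(X=3 | ·): I: 0.0464436; II: 0.212469; III: 0.269967.
Posterior ∝ prior × likelihood. Numerator for I: 0.52·0.0464436 = 0.0241507.
Normalizing constant: 0.52·0.0464436 + 0.31·0.212469 + 0.17·0.269967 = 0.135911.
P(I | observation) = 0.0241507 / 0.135911 = 0.177695.

0.1777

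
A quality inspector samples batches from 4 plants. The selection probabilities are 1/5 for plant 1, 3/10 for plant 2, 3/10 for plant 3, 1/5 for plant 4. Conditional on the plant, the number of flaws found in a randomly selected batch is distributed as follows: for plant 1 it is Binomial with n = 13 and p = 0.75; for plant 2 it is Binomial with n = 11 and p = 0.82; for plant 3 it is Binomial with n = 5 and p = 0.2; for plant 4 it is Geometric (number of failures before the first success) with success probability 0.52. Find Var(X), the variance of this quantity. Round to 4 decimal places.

Per component, 1: μ=9.75, E[X²]=97.5; 2: μ=9.02, E[X²]=82.984; 3: μ=1, E[X²]=1.8; 4: μ=0.923077, E[X²]=2.62722.
E[X] = 0.2·9.75 + 0.3·9.02 + 0.3·1 + 0.2·0.923077 = 5.14062.
E[X²] = 0.2·97.5 + 0.3·82.984 + 0.3·1.8 + 0.2·2.62722 = 45.4606.
Var(X) = E[X²] − (E[X])² = 45.4606 − 26.4259 = 19.0347.

19.0347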